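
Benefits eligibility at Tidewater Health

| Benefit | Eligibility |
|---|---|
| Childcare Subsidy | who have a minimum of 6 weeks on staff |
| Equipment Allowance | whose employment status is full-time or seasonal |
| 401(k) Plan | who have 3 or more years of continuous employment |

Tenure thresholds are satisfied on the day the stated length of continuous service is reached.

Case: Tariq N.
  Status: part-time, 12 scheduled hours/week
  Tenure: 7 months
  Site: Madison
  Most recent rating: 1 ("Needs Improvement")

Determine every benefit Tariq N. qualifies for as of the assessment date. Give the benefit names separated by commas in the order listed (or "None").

Childcare Subsidy — service 7 months ≥ 6 weeks (≈42 days) ✓ → eligible.
Equipment Allowance — status part-time ✗ (requires full-time or seasonal) → not eligible.
401(k) Plan — service 7 months < 3 years (≈1095 days) ✗ → not eligible.

Childcare Subsidy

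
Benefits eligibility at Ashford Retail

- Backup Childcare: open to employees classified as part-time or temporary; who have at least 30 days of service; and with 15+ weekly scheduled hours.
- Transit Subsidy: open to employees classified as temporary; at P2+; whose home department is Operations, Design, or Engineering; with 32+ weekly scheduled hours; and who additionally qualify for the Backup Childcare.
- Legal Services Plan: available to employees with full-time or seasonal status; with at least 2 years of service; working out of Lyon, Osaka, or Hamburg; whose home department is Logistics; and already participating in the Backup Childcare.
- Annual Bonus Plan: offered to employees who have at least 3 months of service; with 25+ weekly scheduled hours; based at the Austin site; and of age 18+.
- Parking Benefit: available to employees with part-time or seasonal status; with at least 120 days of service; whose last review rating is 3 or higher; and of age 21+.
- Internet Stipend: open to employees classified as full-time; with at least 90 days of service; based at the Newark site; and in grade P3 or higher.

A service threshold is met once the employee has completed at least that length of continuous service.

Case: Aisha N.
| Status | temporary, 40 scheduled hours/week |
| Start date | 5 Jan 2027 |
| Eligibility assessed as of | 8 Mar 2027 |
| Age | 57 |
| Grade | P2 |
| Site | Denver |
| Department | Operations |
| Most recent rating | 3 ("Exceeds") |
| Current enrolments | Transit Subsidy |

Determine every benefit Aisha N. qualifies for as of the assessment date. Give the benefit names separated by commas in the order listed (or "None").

Service from 5 Jan 2027 to 8 Mar 2027: 62 days.
Backup Childcare — status temporary ✓; service 62 days ≥ 30 days ✓; 40 hrs/wk ≥ 15 ✓ → eligible.
Transit Subsidy — status temporary ✓; grade P2 ≥ P2 ✓; dept Operations ✓; 40 hrs/wk ≥ 32 ✓; eligible for Backup Childcare ✓ → eligible.
Legal Services Plan — status temporary ✗ (requires full-time or seasonal) → not eligible.
Annual Bonus Plan — service 62 days < 3 months (≈90 days) ✗ → not eligible.
Parking Benefit — status temporary ✗ (requires part-time or seasonal) → not eligible.
Internet Stipend — status temporary ✗ (requires full-time) → not eligible.

Backup Childcare, Transit Subsidy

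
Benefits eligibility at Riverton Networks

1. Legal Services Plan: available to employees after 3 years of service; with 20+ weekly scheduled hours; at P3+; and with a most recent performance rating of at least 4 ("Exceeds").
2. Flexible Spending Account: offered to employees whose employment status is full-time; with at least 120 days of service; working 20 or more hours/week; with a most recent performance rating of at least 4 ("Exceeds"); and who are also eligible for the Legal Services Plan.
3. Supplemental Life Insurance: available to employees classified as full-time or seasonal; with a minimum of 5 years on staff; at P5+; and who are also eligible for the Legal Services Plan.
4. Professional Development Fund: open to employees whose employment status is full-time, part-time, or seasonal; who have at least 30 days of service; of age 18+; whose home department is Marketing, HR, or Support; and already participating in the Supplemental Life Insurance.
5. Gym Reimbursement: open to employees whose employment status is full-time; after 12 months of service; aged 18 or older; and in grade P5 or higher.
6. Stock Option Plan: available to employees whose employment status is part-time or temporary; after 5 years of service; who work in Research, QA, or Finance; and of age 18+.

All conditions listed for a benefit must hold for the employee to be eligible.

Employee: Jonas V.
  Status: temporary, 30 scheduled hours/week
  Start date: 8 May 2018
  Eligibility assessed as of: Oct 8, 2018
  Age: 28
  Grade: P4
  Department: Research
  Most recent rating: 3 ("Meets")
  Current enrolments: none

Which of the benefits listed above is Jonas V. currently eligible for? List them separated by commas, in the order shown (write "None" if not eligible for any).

Service from 8 May 2018 to Oct 8, 2018: 153 days.
Legal Services Plan — service 153 days < 3 years (≈1095 days) ✗ → not eligible.
Flexible Spending Account — status temporary ✗ (requires full-time) → not eligible.
Supplemental Life Insurance — status temporary ✗ (requires full-time or seasonal) → not eligible.
Professional Development Fund — status temporary ✗ (requires full-time, part-time, or seasonal) → not eligible.
Gym Reimbursement — status temporary ✗ (requires full-time) → not eligible.
Stock Option Plan — status temporary ✓; service 153 days < 5 years (≈1825 days) ✗ → not eligible.

None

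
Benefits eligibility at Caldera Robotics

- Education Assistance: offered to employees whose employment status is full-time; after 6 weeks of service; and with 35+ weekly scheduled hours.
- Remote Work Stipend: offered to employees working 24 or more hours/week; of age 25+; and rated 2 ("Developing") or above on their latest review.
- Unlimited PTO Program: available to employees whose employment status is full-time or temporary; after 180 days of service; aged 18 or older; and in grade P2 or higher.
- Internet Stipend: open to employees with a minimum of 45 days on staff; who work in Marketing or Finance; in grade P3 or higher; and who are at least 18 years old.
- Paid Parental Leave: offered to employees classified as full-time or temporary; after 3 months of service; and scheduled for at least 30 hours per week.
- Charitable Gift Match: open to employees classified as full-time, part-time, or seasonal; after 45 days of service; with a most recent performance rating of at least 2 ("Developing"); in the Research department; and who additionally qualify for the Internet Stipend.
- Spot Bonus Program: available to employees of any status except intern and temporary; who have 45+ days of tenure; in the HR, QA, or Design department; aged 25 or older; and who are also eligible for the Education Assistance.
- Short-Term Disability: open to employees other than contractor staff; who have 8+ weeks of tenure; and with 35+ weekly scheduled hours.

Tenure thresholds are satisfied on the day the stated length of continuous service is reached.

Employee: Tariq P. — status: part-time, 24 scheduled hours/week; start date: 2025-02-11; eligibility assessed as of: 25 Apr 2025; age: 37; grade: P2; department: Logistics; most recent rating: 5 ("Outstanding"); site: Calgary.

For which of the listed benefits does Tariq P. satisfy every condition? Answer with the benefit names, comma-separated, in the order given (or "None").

Remote Work Stipend

Service from 2025-02-11 to 25 Apr 2025: 73 days.
Education Assistance — status part-time ✗ (requires full-time) → not eligible.
Remote Work Stipend — 24 hrs/wk ≥ 24 ✓; age 37 ≥ 25 ✓; rating 5 ≥ 2 ✓ → eligible.
Unlimited PTO Program — status part-time ✗ (requires full-time or temporary) → not eligible.
Internet Stipend — service 73 days ≥ 45 days ✓; dept Logistics ✗ → not eligible.
Paid Parental Leave — status part-time ✗ (requires full-time or temporary) → not eligible.
Charitable Gift Match — status part-time ✓; service 73 days ≥ 45 days ✓; rating 5 ≥ 2 ✓; dept Logistics ✗ → not eligible.
Spot Bonus Program — status part-time ✓ (not excluded); service 73 days ≥ 45 days ✓; dept Logistics ✗ → not eligible.
Short-Term Disability — status part-time ✓ (not excluded); service 73 days ≥ 8 weeks (≈56 days) ✓; 24 hrs/wk < 35 ✗ → not eligible.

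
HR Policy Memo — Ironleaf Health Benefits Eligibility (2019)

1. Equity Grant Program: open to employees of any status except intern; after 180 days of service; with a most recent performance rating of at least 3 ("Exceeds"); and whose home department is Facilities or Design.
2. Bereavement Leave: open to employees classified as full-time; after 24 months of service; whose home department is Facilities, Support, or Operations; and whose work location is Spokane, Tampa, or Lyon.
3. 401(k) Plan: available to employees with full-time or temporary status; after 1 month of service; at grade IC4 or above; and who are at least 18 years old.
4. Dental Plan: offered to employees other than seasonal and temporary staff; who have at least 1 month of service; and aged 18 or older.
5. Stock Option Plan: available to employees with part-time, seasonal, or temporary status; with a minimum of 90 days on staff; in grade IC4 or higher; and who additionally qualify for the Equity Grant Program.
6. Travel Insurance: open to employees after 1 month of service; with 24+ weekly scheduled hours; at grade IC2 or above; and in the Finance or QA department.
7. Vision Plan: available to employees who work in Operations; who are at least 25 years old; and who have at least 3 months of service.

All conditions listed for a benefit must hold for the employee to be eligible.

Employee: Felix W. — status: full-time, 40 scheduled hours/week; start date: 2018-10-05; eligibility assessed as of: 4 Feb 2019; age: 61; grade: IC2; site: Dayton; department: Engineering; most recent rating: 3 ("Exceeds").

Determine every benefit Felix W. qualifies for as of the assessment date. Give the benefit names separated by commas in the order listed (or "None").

Dental Plan

Service from 2018-10-05 to 4 Feb 2019: 122 days.
Equity Grant Program — status full-time ✓ (not excluded); service 122 days < 180 days ✗ → not eligible.
Bereavement Leave — status full-time ✓; service 122 days < 24 months (≈720 days) ✗ → not eligible.
401(k) Plan — status full-time ✓; service 122 days ≥ 1 month (≈30 days) ✓; grade IC2 < IC4 ✗ → not eligible.
Dental Plan — status full-time ✓ (not excluded); service 122 days ≥ 1 month (≈30 days) ✓; age 61 ≥ 18 ✓ → eligible.
Stock Option Plan — status full-time ✗ (requires part-time, seasonal, or temporary) → not eligible.
Travel Insurance — service 122 days ≥ 1 month (≈30 days) ✓; 40 hrs/wk ≥ 24 ✓; grade IC2 ≥ IC2 ✓; dept Engineering ✗ → not eligible.
Vision Plan — dept Engineering ✗ → not eligible.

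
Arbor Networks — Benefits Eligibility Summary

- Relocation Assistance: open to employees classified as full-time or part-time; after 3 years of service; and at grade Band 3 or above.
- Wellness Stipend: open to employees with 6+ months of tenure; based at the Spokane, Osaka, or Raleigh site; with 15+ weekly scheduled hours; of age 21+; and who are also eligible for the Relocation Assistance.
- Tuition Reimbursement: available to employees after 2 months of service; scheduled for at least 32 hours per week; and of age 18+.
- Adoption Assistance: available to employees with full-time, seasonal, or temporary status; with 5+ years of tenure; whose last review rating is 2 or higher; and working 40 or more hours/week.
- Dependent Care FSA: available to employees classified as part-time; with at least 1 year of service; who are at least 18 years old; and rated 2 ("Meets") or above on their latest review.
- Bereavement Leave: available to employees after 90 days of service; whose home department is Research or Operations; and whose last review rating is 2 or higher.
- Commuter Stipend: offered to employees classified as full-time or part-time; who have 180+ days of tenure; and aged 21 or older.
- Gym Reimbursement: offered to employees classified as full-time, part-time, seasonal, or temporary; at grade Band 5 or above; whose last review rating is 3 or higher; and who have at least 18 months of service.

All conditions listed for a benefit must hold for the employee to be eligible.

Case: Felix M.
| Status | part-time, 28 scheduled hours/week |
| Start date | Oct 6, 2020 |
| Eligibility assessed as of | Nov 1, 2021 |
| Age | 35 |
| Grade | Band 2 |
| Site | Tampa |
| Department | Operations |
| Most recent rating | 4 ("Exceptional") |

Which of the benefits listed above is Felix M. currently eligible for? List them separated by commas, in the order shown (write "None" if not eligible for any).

Service from Oct 6, 2020 to Nov 1, 2021: 391 days.
Relocation Assistance — status part-time ✓; service 391 days < 3 years (≈1095 days) ✗ → not eligible.
Wellness Stipend — service 391 days ≥ 6 months (≈180 days) ✓; site Tampa ✗ (not Spokane, Osaka, or Raleigh) → not eligible.
Tuition Reimbursement — service 391 days ≥ 2 months (≈60 days) ✓; 28 hrs/wk < 32 ✗ → not eligible.
Adoption Assistance — status part-time ✗ (requires full-time, seasonal, or temporary) → not eligible.
Dependent Care FSA — status part-time ✓; service 391 days ≥ 1 year (≈365 days) ✓; age 35 ≥ 18 ✓; rating 4 ≥ 2 ✓ → eligible.
Bereavement Leave — service 391 days ≥ 90 days ✓; dept Operations ✓; rating 4 ≥ 2 ✓ → eligible.
Commuter Stipend — status part-time ✓; service 391 days ≥ 180 days ✓; age 35 ≥ 21 ✓ → eligible.
Gym Reimbursement — status part-time ✓; grade Band 2 < Band 5 ✗ → not eligible.

Dependent Care FSA, Bereavement Leave, Commuter Stipend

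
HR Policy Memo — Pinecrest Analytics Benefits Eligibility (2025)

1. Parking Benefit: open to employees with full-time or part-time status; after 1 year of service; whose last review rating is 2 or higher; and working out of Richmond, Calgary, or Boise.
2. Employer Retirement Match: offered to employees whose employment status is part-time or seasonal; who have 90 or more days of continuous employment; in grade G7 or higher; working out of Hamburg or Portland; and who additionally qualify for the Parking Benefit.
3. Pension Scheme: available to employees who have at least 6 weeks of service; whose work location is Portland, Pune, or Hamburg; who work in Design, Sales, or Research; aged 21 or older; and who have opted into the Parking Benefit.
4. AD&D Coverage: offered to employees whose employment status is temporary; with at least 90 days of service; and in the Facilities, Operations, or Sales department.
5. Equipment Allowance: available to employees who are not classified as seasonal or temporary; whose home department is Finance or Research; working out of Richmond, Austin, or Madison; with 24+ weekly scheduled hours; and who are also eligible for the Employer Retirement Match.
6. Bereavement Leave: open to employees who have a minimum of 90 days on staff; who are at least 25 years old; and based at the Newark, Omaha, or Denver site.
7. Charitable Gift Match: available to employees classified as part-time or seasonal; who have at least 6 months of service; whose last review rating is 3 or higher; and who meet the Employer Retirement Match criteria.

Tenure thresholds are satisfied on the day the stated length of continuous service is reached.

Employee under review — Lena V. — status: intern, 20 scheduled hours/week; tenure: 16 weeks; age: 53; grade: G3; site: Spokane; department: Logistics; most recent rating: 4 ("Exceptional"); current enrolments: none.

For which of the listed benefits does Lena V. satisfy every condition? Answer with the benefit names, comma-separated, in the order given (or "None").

None

Parking Benefit — status intern ✗ (requires full-time or part-time) → not eligible.
Employer Retirement Match — status intern ✗ (requires part-time or seasonal) → not eligible.
Pension Scheme — service 16 weeks ≥ 6 weeks ✓; site Spokane ✗ (not Portland, Pune, or Hamburg) → not eligible.
AD&D Coverage — status intern ✗ (requires temporary) → not eligible.
Equipment Allowance — status intern ✓ (not excluded); dept Logistics ✗ → not eligible.
Bereavement Leave — service 16 weeks ≥ 90 days ✓; age 53 ≥ 25 ✓; site Spokane ✗ (not Newark, Omaha, or Denver) → not eligible.
Charitable Gift Match — status intern ✗ (requires part-time or seasonal) → not eligible.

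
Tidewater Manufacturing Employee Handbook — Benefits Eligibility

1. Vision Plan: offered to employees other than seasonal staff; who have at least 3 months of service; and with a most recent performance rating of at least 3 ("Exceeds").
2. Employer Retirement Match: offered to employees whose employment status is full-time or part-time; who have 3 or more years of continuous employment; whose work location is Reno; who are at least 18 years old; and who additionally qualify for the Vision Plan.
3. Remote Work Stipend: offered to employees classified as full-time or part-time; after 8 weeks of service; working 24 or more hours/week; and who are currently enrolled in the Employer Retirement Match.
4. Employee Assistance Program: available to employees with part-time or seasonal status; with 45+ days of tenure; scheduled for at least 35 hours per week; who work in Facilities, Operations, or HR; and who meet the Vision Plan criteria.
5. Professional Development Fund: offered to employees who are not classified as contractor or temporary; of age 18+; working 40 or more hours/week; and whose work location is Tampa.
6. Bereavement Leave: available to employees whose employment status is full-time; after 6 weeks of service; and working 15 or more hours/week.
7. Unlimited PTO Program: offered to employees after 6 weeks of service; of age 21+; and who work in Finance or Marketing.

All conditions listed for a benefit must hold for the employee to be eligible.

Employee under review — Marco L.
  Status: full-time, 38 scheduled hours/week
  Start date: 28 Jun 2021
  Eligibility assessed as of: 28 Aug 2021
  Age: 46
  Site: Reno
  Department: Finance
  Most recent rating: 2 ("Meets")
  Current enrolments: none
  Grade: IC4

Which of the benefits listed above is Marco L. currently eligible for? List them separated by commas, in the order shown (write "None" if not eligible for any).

Service from 28 Jun 2021 to 28 Aug 2021: 61 days.
Vision Plan — status full-time ✓ (not excluded); service 61 days < 3 months (≈90 days) ✗ → not eligible.
Employer Retirement Match — status full-time ✓; service 61 days < 3 years (≈1095 days) ✗ → not eligible.
Remote Work Stipend — status full-time ✓; service 61 days ≥ 8 weeks (≈56 days) ✓; 38 hrs/wk ≥ 24 ✓; not enrolled in Employer Retirement Match ✗ → not eligible.
Employee Assistance Program — status full-time ✗ (requires part-time or seasonal) → not eligible.
Professional Development Fund — status full-time ✓ (not excluded); age 46 ≥ 18 ✓; 38 hrs/wk < 40 ✗ → not eligible.
Bereavement Leave — status full-time ✓; service 61 days ≥ 6 weeks (≈42 days) ✓; 38 hrs/wk ≥ 15 ✓ → eligible.
Unlimited PTO Program — service 61 days ≥ 6 weeks (≈42 days) ✓; age 46 ≥ 21 ✓; dept Finance ✓ → eligible.

Bereavement Leave, Unlimited PTO Program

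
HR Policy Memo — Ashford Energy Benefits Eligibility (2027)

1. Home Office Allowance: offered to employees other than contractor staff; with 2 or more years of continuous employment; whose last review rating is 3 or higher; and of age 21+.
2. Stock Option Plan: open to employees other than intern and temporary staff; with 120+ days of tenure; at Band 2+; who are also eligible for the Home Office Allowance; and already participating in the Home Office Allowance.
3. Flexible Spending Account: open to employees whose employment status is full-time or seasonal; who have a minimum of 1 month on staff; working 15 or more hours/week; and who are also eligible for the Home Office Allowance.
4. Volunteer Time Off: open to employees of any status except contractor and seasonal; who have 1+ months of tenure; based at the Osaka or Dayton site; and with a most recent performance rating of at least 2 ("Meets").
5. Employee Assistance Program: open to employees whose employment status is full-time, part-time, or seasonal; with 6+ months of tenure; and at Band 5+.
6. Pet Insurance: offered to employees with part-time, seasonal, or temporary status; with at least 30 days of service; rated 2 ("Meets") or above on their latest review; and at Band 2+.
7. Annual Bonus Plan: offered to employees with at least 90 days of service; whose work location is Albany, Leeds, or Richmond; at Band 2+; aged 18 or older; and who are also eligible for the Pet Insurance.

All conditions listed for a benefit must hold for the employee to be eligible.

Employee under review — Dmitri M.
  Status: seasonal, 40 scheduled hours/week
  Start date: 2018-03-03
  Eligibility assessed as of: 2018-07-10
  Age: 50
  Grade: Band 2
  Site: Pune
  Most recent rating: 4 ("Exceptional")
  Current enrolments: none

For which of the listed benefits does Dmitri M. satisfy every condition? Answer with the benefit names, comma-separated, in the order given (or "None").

Service from 2018-03-03 to 2018-07-10: 129 days.
Home Office Allowance — status seasonal ✓ (not excluded); service 129 days < 2 years (≈730 days) ✗ → not eligible.
Stock Option Plan — status seasonal ✓ (not excluded); service 129 days ≥ 120 days ✓; grade Band 2 ≥ Band 2 ✓; not eligible for Home Office Allowance ✗ → not eligible.
Flexible Spending Account — status seasonal ✓; service 129 days ≥ 1 month (≈30 days) ✓; 40 hrs/wk ≥ 15 ✓; not eligible for Home Office Allowance ✗ → not eligible.
Volunteer Time Off — status seasonal ✗ (excluded) → not eligible.
Employee Assistance Program — status seasonal ✓; service 129 days < 6 months (≈180 days) ✗ → not eligible.
Pet Insurance — status seasonal ✓; service 129 days ≥ 30 days ✓; rating 4 ≥ 2 ✓; grade Band 2 ≥ Band 2 ✓ → eligible.
Annual Bonus Plan — service 129 days ≥ 90 days ✓; site Pune ✗ (not Albany, Leeds, or Richmond) → not eligible.

Pet Insurance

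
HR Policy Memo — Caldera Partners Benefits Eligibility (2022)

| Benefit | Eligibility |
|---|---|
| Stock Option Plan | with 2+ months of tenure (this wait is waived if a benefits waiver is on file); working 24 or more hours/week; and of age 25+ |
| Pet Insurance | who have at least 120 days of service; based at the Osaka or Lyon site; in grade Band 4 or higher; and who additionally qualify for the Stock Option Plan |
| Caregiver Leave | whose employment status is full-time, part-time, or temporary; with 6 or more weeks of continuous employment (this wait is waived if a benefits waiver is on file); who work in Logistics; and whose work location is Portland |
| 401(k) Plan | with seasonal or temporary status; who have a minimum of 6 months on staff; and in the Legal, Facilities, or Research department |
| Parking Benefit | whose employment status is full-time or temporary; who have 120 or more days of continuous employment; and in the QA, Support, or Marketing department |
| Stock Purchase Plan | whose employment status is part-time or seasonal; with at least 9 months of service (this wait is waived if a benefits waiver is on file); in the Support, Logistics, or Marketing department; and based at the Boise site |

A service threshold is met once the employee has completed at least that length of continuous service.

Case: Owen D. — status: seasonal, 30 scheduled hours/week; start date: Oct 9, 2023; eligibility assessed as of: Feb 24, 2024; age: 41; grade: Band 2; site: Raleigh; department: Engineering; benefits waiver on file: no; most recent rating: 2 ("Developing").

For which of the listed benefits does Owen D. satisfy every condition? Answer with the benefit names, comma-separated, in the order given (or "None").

Service from Oct 9, 2023 to Feb 24, 2024: 138 days.
Stock Option Plan — no waiver, service 138 days ≥ 2 months (≈60 days) ✓; 30 hrs/wk ≥ 24 ✓; age 41 ≥ 25 ✓ → eligible.
Pet Insurance — service 138 days ≥ 120 days ✓; site Raleigh ✗ (not Osaka or Lyon) → not eligible.
Caregiver Leave — status seasonal ✗ (requires full-time, part-time, or temporary) → not eligible.
401(k) Plan — status seasonal ✓; service 138 days < 6 months (≈180 days) ✗ → not eligible.
Parking Benefit — status seasonal ✗ (requires full-time or temporary) → not eligible.
Stock Purchase Plan — status seasonal ✓; no waiver, service 138 days < 9 months (≈270 days) ✗ → not eligible.

Stock Option Plan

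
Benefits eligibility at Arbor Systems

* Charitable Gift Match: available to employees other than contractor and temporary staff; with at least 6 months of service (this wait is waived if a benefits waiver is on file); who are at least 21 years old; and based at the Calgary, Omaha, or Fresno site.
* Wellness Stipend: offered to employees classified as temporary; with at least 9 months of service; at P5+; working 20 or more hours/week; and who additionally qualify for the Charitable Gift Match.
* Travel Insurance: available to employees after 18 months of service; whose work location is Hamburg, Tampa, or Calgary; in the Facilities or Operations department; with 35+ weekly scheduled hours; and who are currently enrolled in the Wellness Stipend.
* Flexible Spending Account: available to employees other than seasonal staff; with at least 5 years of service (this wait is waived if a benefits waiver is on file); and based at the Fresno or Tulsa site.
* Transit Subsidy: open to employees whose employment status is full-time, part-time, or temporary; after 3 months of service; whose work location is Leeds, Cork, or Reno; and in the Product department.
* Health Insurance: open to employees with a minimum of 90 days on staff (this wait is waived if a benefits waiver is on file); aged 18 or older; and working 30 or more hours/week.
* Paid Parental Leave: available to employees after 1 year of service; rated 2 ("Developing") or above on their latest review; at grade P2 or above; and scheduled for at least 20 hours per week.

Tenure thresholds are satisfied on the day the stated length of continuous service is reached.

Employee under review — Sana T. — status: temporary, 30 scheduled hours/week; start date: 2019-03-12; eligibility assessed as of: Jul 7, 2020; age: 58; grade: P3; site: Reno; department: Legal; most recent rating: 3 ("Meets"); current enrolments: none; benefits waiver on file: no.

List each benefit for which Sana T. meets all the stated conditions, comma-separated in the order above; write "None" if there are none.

Health Insurance, Paid Parental Leave

Service from 2019-03-12 to Jul 7, 2020: 483 days.
Charitable Gift Match — status temporary ✗ (excluded) → not eligible.
Wellness Stipend — status temporary ✓; service 483 days ≥ 9 months (≈270 days) ✓; grade P3 < P5 ✗ → not eligible.
Travel Insurance — service 483 days < 18 months (≈540 days) ✗ → not eligible.
Flexible Spending Account — status temporary ✓ (not excluded); no waiver, service 483 days < 5 years (≈1825 days) ✗ → not eligible.
Transit Subsidy — status temporary ✓; service 483 days ≥ 3 months (≈90 days) ✓; site Reno ✓; dept Legal ✗ → not eligible.
Health Insurance — no waiver, service 483 days ≥ 90 days ✓; age 58 ≥ 18 ✓; 30 hrs/wk ≥ 30 ✓ → eligible.
Paid Parental Leave — service 483 days ≥ 1 year (≈365 days) ✓; rating 3 ≥ 2 ✓; grade P3 ≥ P2 ✓; 30 hrs/wk ≥ 20 ✓ → eligible.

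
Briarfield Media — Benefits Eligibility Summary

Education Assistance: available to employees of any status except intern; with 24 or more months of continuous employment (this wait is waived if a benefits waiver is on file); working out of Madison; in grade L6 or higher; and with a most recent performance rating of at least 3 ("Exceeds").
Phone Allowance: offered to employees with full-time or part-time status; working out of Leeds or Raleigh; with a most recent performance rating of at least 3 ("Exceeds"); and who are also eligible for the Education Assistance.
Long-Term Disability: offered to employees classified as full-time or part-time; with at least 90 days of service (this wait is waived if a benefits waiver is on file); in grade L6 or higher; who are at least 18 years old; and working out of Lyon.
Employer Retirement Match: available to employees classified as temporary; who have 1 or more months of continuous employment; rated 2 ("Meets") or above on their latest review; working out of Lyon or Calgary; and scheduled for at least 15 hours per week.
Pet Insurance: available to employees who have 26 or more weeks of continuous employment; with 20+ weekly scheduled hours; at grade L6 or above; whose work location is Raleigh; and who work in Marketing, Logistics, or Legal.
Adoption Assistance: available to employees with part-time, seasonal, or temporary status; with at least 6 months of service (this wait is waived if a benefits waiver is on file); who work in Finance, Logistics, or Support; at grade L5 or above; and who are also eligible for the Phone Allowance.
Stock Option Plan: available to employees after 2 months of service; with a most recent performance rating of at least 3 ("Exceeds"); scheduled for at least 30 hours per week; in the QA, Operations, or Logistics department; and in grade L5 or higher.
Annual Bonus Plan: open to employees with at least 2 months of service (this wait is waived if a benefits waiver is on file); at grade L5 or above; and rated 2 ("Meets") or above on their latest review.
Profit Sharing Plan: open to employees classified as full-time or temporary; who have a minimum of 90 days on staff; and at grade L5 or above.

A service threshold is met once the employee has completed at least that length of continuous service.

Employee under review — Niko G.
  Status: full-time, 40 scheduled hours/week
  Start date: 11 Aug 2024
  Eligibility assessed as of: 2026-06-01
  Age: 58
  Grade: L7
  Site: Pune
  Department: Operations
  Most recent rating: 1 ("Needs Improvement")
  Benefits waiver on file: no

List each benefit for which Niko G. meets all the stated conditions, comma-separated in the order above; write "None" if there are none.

Service from 11 Aug 2024 to 2026-06-01: 659 days.
Education Assistance — status full-time ✓ (not excluded); no waiver, service 659 days < 24 months (≈720 days) ✗ → not eligible.
Phone Allowance — status full-time ✓; site Pune ✗ (not Leeds or Raleigh) → not eligible.
Long-Term Disability — status full-time ✓; no waiver, service 659 days ≥ 90 days ✓; grade L7 ≥ L6 ✓; age 58 ≥ 18 ✓; site Pune ✗ (not Lyon) → not eligible.
Employer Retirement Match — status full-time ✗ (requires temporary) → not eligible.
Pet Insurance — service 659 days ≥ 26 weeks (≈182 days) ✓; 40 hrs/wk ≥ 20 ✓; grade L7 ≥ L6 ✓; site Pune ✗ (not Raleigh) → not eligible.
Adoption Assistance — status full-time ✗ (requires part-time, seasonal, or temporary) → not eligible.
Stock Option Plan — service 659 days ≥ 2 months (≈60 days) ✓; rating 1 < 3 ✗ → not eligible.
Annual Bonus Plan — no waiver, service 659 days ≥ 2 months (≈60 days) ✓; grade L7 ≥ L5 ✓; rating 1 < 2 ✗ → not eligible.
Profit Sharing Plan — status full-time ✓; service 659 days ≥ 90 days ✓; grade L7 ≥ L5 ✓ → eligible.

Profit Sharing Plan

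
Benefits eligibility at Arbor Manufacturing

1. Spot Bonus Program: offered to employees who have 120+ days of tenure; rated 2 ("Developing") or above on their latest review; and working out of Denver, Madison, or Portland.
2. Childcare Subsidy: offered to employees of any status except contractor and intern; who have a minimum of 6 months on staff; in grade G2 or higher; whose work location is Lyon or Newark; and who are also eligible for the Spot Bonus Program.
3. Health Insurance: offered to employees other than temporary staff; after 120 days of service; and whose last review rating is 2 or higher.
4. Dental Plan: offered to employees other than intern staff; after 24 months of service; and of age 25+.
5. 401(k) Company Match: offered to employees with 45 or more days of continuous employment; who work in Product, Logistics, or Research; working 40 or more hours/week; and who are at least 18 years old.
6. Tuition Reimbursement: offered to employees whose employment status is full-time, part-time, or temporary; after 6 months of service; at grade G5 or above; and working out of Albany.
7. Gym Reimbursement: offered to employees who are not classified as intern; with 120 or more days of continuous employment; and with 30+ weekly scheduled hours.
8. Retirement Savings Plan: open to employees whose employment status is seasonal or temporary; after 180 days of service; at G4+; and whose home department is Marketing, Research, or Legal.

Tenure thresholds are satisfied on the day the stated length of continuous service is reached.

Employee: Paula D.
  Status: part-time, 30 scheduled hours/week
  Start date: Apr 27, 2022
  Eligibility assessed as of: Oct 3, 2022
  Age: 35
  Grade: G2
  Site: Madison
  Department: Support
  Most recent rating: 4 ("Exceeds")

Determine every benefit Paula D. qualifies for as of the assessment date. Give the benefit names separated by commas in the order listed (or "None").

Service from Apr 27, 2022 to Oct 3, 2022: 159 days.
Spot Bonus Program — service 159 days ≥ 120 days ✓; rating 4 ≥ 2 ✓; site Madison ✓ → eligible.
Childcare Subsidy — status part-time ✓ (not excluded); service 159 days < 6 months (≈180 days) ✗ → not eligible.
Health Insurance — status part-time ✓ (not excluded); service 159 days ≥ 120 days ✓; rating 4 ≥ 2 ✓ → eligible.
Dental Plan — status part-time ✓ (not excluded); service 159 days < 24 months (≈720 days) ✗ → not eligible.
401(k) Company Match — service 159 days ≥ 45 days ✓; dept Support ✗ → not eligible.
Tuition Reimbursement — status part-time ✓; service 159 days < 6 months (≈180 days) ✗ → not eligible.
Gym Reimbursement — status part-time ✓ (not excluded); service 159 days ≥ 120 days ✓; 30 hrs/wk ≥ 30 ✓ → eligible.
Retirement Savings Plan — status part-time ✗ (requires seasonal or temporary) → not eligible.

Spot Bonus Program, Health Insurance, Gym Reimbursement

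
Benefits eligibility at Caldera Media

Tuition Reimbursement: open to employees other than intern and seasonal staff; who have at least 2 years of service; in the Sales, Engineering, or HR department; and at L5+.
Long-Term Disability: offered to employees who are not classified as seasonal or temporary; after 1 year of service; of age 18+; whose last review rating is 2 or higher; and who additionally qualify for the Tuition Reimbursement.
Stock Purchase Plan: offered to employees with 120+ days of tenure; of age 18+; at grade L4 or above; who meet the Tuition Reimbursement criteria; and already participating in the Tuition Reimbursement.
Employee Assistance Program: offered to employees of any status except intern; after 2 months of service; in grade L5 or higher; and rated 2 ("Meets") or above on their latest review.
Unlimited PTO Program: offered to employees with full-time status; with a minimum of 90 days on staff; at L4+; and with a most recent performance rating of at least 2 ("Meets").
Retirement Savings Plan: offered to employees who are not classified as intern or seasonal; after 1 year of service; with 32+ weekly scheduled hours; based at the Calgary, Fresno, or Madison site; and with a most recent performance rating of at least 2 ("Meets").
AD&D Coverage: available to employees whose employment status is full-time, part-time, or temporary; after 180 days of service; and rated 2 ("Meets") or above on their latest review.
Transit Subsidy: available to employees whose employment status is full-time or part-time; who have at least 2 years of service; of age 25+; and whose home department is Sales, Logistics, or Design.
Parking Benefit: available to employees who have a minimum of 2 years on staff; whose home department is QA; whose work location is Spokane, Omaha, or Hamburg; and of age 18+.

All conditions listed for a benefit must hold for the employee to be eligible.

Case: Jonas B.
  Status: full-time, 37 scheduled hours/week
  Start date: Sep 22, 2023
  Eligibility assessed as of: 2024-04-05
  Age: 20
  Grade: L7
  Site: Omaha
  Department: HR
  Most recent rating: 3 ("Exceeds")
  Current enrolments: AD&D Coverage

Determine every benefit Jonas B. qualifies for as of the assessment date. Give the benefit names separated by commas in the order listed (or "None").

Employee Assistance Program, Unlimited PTO Program, AD&D Coverage

Service from Sep 22, 2023 to 2024-04-05: 196 days.
Tuition Reimbursement — status full-time ✓ (not excluded); service 196 days < 2 years (≈730 days) ✗ → not eligible.
Long-Term Disability — status full-time ✓ (not excluded); service 196 days < 1 year (≈365 days) ✗ → not eligible.
Stock Purchase Plan — service 196 days ≥ 120 days ✓; age 20 ≥ 18 ✓; grade L7 ≥ L4 ✓; not eligible for Tuition Reimbursement ✗ → not eligible.
Employee Assistance Program — status full-time ✓ (not excluded); service 196 days ≥ 2 months (≈60 days) ✓; grade L7 ≥ L5 ✓; rating 3 ≥ 2 ✓ → eligible.
Unlimited PTO Program — status full-time ✓; service 196 days ≥ 90 days ✓; grade L7 ≥ L4 ✓; rating 3 ≥ 2 ✓ → eligible.
Retirement Savings Plan — status full-time ✓ (not excluded); service 196 days < 1 year (≈365 days) ✗ → not eligible.
AD&D Coverage — status full-time ✓; service 196 days ≥ 180 days ✓; rating 3 ≥ 2 ✓ → eligible.
Transit Subsidy — status full-time ✓; service 196 days < 2 years (≈730 days) ✗ → not eligible.
Parking Benefit — service 196 days < 2 years (≈730 days) ✗ → not eligible.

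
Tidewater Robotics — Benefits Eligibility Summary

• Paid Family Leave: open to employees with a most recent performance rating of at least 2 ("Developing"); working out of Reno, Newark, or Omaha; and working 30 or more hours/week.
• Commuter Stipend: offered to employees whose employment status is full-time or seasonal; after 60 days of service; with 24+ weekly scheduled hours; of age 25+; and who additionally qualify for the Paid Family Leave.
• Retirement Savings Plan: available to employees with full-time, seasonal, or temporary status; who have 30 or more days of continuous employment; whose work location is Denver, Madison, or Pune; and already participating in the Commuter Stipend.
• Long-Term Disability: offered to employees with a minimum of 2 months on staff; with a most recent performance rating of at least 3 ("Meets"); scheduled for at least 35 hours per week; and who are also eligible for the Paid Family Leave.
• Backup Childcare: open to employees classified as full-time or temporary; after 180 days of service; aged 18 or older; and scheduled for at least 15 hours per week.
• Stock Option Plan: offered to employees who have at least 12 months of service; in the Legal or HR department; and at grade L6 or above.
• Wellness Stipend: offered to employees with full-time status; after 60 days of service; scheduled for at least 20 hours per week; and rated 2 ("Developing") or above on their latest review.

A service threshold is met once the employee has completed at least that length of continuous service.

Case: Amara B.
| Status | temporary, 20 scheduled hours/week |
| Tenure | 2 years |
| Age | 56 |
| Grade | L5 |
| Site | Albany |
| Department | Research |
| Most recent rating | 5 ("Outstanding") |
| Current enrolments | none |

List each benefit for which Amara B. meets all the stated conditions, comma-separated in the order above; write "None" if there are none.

Backup Childcare

Paid Family Leave — rating 5 ≥ 2 ✓; site Albany ✗ (not Reno, Newark, or Omaha) → not eligible.
Commuter Stipend — status temporary ✗ (requires full-time or seasonal) → not eligible.
Retirement Savings Plan — status temporary ✓; service 2 years ≥ 30 days ✓; site Albany ✗ (not Denver, Madison, or Pune) → not eligible.
Long-Term Disability — service 2 years ≥ 2 months (≈60 days) ✓; rating 5 ≥ 3 ✓; 20 hrs/wk < 35 ✗ → not eligible.
Backup Childcare — status temporary ✓; service 2 years ≥ 180 days ✓; age 56 ≥ 18 ✓; 20 hrs/wk ≥ 15 ✓ → eligible.
Stock Option Plan — service 2 years ≥ 12 months (≈360 days) ✓; dept Research ✗ → not eligible.
Wellness Stipend — status temporary ✗ (requires full-time) → not eligible.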